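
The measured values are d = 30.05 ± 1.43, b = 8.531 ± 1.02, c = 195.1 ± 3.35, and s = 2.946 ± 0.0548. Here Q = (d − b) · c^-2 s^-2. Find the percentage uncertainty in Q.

9.61%

Let u = d − b = 21.52. δu = √(δd² + δb²) = √(2.04 + 1.04) = 1.76, so δu/u = 0.0816.
Q is then a monomial in u, c, s:
δQ/Q = √((δu/u)² + (-2·δc/c)² + (-2·δs/s)²) = √(0.00666 + 0.00118 + 0.00138) = 0.0961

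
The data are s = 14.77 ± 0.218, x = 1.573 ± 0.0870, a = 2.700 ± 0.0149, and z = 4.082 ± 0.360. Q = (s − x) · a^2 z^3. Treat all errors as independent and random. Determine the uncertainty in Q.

Let u = s − x = 13.20. δu = √(δs² + δx²) = √(0.0475 + 0.00757) = 0.235, so δu/u = 0.0178.
Q is then a monomial in u, a, z:
δQ/Q = √((δu/u)² + (2·δa/a)² + (3·δz/z)²) = √(0.000316 + 0.000122 + 0.0700) = 0.265
Q = 6544, so δQ = 0.265 × 6544 = 1740.

1740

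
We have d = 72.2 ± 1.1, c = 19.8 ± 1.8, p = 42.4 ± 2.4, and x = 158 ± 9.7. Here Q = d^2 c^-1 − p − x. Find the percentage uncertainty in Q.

43.2%

Let w = d^2·c^-1 = 263. δw/w = √((2·δd/d)² + (-1·δc/c)²) = √(0.000928 + 0.00826) = 0.0959, so δw = 25.2.
Q = w − p − x: δQ = √(δw² + δp² + δx²) = √(637 + 5.76 + 94.1) = 27.1
Q = 62.9, so δQ/Q = 27.1/62.9 = 0.432.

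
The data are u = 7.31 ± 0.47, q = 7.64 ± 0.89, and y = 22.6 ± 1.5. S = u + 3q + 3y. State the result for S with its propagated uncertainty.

98.0 ± 5.25

Absolute uncertainties add in quadrature for a linear combination:
  (δu)² = 0.221;  (3·δq)² = 7.13;  (3·δy)² = 20.2
δS = √(27.6) = 5.25
S = 98.0.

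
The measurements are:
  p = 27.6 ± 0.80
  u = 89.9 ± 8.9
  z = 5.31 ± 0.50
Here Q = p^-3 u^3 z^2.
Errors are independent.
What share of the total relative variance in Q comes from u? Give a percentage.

67.2%

(δQ/Q)² = (-3·δp/p)² + (3·δu/u)² + (2·δz/z)²
  p term: (-3×0.0290)² = 0.00756
  u term: (3×0.0990)² = 0.0882
  z term: (2×0.0942)² = 0.0355
Total = 0.131. Share from u = 0.0882/0.131 = 0.672.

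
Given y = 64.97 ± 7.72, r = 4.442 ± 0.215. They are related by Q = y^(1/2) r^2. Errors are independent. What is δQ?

18.1

Relative error in a monomial: (δQ/Q)² = Σ (nᵢ · δxᵢ/xᵢ)².
  (½·δy/y)² = (0.5×0.119)² = 0.00353;  (2·δr/r)² = (2×0.0484)² = 0.00937
δQ/Q = √(0.0129) = 0.114
Q = 159.0, so δQ = 0.114 × 159.0 = 18.1.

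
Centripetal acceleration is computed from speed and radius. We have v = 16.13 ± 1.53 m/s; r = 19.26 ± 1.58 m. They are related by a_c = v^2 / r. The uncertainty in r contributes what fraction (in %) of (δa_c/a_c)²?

15.8%

(δa_c/a_c)² = (2·δv/v)² + (-1·δr/r)²
  v term: (2×0.0949)² = 0.0360
  r term: (-1×0.0820)² = 0.00673
Total = 0.0427. Share from r = 0.00673/0.0427 = 0.158.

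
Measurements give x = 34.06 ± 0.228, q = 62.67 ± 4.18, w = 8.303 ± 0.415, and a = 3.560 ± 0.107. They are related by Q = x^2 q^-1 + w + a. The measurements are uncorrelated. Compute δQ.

Let p = x^2·q^-1 = 18.51. δp/p = √((2·δx/x)² + (-1·δq/q)²) = √(0.000179 + 0.00445) = 0.0680, so δp = 1.26.
Q = p + w + a: δQ = √(δp² + δw² + δa²) = √(1.59 + 0.172 + 0.0114) = 1.33

1.33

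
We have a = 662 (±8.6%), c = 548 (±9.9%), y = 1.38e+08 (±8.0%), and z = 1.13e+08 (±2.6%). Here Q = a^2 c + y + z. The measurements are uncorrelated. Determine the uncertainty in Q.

4.9e+07

Let p = a^2·c = 2.4e+08. δp/p = √((2·δa/a)² + (1·δc/c)²) = √(0.0296 + 0.00980) = 0.198, so δp = 4.77e+07.
Q = p + y + z: δQ = √(δp² + δy² + δz²) = √(2.27e+15 + 1.22e+14 + 8.63e+12) = 4.9e+07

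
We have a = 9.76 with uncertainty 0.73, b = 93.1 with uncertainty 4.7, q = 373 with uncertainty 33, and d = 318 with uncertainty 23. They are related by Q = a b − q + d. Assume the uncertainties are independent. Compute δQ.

91.3

Let p = a·b = 909. δp/p = √((1·δa/a)² + (1·δb/b)²) = √(0.00559 + 0.00255) = 0.0902, so δp = 82.0.
Q = p − q + d: δQ = √(δp² + δq² + δd²) = √(6720 + 1090 + 529) = 91.3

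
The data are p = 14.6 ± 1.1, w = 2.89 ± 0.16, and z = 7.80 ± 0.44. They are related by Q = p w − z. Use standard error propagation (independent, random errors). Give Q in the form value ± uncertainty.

34.4 ± 3.97

Let h = p·w = 42.2. δh/h = √((1·δp/p)² + (1·δw/w)²) = √(0.00568 + 0.00307) = 0.0935, so δh = 3.94.
Q = h − z: δQ = √(δh² + δz²) = √(15.6 + 0.194) = 3.97
Q = 34.4.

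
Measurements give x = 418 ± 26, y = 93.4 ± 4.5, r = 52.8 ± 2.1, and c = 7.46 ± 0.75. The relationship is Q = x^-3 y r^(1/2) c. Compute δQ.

Since Q is a product/quotient, work with relative uncertainties:
  (-3·δx/x)² = (-3×0.0622)² = 0.0348;  (1·δy/y)² = (1×0.0482)² = 0.00232;  (½·δr/r)² = (0.5×0.0398)² = 0.000395;  (1·δc/c)² = (1×0.101)² = 0.0101
δQ/Q = √(0.0476) = 0.218
Q = 6.93e-05, so δQ = 0.218 × 6.93e-05 = 1.51e-05.

1.51e-05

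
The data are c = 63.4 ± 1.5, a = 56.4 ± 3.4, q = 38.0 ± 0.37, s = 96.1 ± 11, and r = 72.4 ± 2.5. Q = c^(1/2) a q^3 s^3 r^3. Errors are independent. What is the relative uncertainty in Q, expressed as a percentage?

36.5%

Products/powers → add relative errors in quadrature, weighted by exponent:
  (½·δc/c)² = (0.5×0.0237)² = 0.000140;  (1·δa/a)² = (1×0.0603)² = 0.00363;  (3·δq/q)² = (3×0.00974)² = 0.000853;  (3·δs/s)² = (3×0.114)² = 0.118;  (3·δr/r)² = (3×0.0345)² = 0.0107
δQ/Q = √(0.133) = 0.365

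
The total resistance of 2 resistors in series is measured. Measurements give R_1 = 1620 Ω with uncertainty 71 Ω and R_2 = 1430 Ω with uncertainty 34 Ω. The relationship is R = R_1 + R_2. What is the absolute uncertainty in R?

78.7 Ω

Sums and differences: (δR)² = Σ (cᵢ δxᵢ)².
  (δR_1)² = 5040;  (δR_2)² = 1160
δR = √(6200) = 78.7 Ω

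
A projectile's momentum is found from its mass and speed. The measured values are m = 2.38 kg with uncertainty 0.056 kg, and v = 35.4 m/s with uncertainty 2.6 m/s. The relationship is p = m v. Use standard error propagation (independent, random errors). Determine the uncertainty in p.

6.50 kg·m/s

Since p is a product/quotient, work with relative uncertainties:
  (1·δm/m)² = (1×0.0235)² = 0.000554;  (1·δv/v)² = (1×0.0734)² = 0.00539
δp/p = √(0.00595) = 0.0771
p = 84.3 kg·m/s, so δp = 0.0771 × 84.3 = 6.50 kg·m/s.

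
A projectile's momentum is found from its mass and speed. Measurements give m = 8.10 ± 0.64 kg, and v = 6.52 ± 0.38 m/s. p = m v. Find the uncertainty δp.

Since p is a product/quotient, work with relative uncertainties:
  (1·δm/m)² = (1×0.0790)² = 0.00624;  (1·δv/v)² = (1×0.0583)² = 0.00340
δp/p = √(0.00964) = 0.0982
p = 52.8 kg·m/s, so δp = 0.0982 × 52.8 = 5.19 kg·m/s.

5.19 kg·m/s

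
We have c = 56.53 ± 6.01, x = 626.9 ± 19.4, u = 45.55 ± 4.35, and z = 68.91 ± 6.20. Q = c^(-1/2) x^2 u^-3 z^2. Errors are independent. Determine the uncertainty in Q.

914

Relative error in a monomial: (δQ/Q)² = Σ (nᵢ · δxᵢ/xᵢ)².
  (−½·δc/c)² = (-0.5×0.106)² = 0.00283;  (2·δx/x)² = (2×0.0309)² = 0.00383;  (-3·δu/u)² = (-3×0.0955)² = 0.0821;  (2·δz/z)² = (2×0.0900)² = 0.0324
δQ/Q = √(0.121) = 0.348
Q = 2626, so δQ = 0.348 × 2626 = 914.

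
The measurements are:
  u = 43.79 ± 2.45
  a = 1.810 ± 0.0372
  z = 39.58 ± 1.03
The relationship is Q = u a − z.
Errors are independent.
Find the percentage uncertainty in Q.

Let p = u·a = 79.26. δp/p = √((1·δu/u)² + (1·δa/a)²) = √(0.00313 + 0.000422) = 0.0596, so δp = 4.72.
Q = p − z: δQ = √(δp² + δz²) = √(22.3 + 1.06) = 4.84
Q = 39.68, so δQ/Q = 4.84/39.68 = 0.122.

12.2%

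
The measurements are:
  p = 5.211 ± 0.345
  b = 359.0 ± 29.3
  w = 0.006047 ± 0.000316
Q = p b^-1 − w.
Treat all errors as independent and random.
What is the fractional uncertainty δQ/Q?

0.184

Let h = p·b^-1 = 0.01452. δh/h = √((1·δp/p)² + (-1·δb/b)²) = √(0.00438 + 0.00666) = 0.105, so δh = 0.00153.
Q = h − w: δQ = √(δh² + δw²) = √(2.33e-06 + 9.99e-08) = 0.00156
Q = 0.008468, so δQ/Q = 0.00156/0.008468 = 0.184.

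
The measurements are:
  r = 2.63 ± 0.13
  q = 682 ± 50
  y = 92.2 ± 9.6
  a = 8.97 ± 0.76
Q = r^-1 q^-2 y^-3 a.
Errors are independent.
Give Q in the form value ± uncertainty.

(9.36 ± 3.36) × 10^-12

Since Q is a product/quotient, work with relative uncertainties:
  (-1·δr/r)² = (-1×0.0494)² = 0.00244;  (-2·δq/q)² = (-2×0.0733)² = 0.0215;  (-3·δy/y)² = (-3×0.104)² = 0.0976;  (1·δa/a)² = (1×0.0847)² = 0.00718
δQ/Q = √(0.129) = 0.359
Q = 9.36e-12, so δQ = 0.359 × 9.36e-12 = 3.36e-12.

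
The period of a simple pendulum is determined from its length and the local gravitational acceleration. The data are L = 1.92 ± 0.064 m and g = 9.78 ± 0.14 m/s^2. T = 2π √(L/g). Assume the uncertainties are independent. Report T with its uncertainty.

2.78 ± 0.0505 s

For a monomial T ∝ L^(1/2), g^(-1/2), fractional errors add in quadrature:
  (½·δL/L)² = (0.5×0.0333)² = 0.000278;  (−½·δg/g)² = (-0.5×0.0143)² = 5.12e-05
δT/T = √(0.000329) = 0.0181
T = 2.78 s, so δT = 0.0181 × 2.78 = 0.0505 s.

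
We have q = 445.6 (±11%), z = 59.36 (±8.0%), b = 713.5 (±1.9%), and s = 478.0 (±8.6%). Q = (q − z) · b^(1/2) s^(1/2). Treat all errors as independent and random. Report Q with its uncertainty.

225600 ± 30400

Let u = q − z = 386.2. δu = √(δq² + δz²) = √(2400 + 22.6) = 49.2, so δu/u = 0.127.
Q is then a monomial in u, b, s:
δQ/Q = √((δu/u)² + (½·δb/b)² + (½·δs/s)²) = √(0.0163 + 9.02e-05 + 0.00185) = 0.135
Q = 225600, so δQ = 0.135 × 225600 = 30400.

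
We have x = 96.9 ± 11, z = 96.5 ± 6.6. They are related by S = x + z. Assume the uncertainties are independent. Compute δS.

Each term contributes (cᵢ δxᵢ)² to (δS)²:
  (δx)² = 121;  (δz)² = 43.6
δS = √(165) = 12.8

12.8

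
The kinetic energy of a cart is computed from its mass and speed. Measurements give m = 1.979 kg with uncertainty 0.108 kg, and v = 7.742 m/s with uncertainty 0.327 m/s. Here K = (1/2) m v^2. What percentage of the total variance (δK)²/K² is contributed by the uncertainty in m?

29.4%

(δK/K)² = (1·δm/m)² + (2·δv/v)²
  m term: (1×0.0546)² = 0.00298
  v term: (2×0.0422)² = 0.00714
Total = 0.0101. Share from m = 0.00298/0.0101 = 0.294.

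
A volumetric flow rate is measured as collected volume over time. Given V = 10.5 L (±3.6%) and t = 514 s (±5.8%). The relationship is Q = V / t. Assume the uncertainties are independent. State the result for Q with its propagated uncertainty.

Each factor contributes (exponent × relative error)² to (δQ/Q)²:
  (1·δV/V)² = (1×0.0360)² = 0.00130;  (-1·δt/t)² = (-1×0.0580)² = 0.00336
δQ/Q = √(0.00466) = 0.0683
Q = 0.0204 L/s, so δQ = 0.0683 × 0.0204 = 0.00139 L/s.

0.0204 ± 0.00139 L/s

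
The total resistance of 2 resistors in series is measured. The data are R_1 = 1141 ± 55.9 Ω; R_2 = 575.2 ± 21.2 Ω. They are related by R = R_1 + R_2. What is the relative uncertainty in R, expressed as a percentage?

3.48%

For a sum/difference, combine absolute errors in quadrature:
  (δR_1)² = 3120;  (δR_2)² = 449
δR = √(3570) = 59.8 Ω
R = 1716 Ω, so δR/R = 59.8/1716 = 0.0348.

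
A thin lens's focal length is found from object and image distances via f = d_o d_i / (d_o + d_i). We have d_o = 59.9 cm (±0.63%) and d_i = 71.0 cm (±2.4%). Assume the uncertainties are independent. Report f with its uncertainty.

∂f/∂d_o = (d_i/(d_o+d_i))² = 0.294;  ∂f/∂d_i = (d_o/(d_o+d_i))² = 0.209
δf = √((∂f/∂d_o · δd_o)² + (∂f/∂d_i · δd_i)²) = √(0.0123 + 0.127) = 0.374 cm
f = 32.5 cm.

32.5 ± 0.374 cm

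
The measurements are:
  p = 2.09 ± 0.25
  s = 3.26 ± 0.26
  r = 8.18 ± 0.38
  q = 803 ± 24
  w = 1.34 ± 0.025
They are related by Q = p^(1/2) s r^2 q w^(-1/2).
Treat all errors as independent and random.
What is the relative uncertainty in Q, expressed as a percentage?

For a monomial Q ∝ p^(1/2), s, r^2, q, w^(-1/2), fractional errors add in quadrature:
  (½·δp/p)² = (0.5×0.120)² = 0.00358;  (1·δs/s)² = (1×0.0798)² = 0.00636;  (2·δr/r)² = (2×0.0465)² = 0.00863;  (1·δq/q)² = (1×0.0299)² = 0.000893;  (−½·δw/w)² = (-0.5×0.0187)² = 8.7e-05
δQ/Q = √(0.0196) = 0.140

14.0%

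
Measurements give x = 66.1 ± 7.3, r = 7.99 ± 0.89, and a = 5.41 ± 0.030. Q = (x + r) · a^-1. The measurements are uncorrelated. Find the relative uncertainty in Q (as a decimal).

Let u = x + r = 74.1. δu = √(δx² + δr²) = √(53.3 + 0.792) = 7.35, so δu/u = 0.0993.
Q is then a monomial in u, a:
δQ/Q = √((δu/u)² + (-1·δa/a)²) = √(0.00985 + 3.08e-05) = 0.0994

0.0994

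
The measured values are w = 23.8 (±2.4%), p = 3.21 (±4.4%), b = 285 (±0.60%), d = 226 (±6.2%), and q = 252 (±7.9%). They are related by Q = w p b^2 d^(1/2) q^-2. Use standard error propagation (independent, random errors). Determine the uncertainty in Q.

248

For a monomial Q ∝ w, p, b^2, d^(1/2), q^-2, fractional errors add in quadrature:
  (1·δw/w)² = (1×0.0240)² = 0.000576;  (1·δp/p)² = (1×0.0440)² = 0.00194;  (2·δb/b)² = (2×0.00600)² = 0.000144;  (½·δd/d)² = (0.5×0.0620)² = 0.000961;  (-2·δq/q)² = (-2×0.0790)² = 0.0250
δQ/Q = √(0.0286) = 0.169
Q = 1470, so δQ = 0.169 × 1470 = 248.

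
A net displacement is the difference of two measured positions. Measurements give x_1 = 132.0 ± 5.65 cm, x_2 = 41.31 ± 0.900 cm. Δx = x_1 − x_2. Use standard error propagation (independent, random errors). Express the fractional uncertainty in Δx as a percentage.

6.31%

Δx is a linear combination, so absolute uncertainties add in quadrature:
  (δx_1)² = 31.9;  (δx_2)² = 0.810
δΔx = √(32.7) = 5.72 cm
Δx = 90.69 cm, so δΔx/Δx = 5.72/90.69 = 0.0631.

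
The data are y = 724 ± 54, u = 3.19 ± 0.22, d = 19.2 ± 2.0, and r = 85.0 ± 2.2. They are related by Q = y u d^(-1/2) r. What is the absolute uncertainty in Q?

Each factor contributes (exponent × relative error)² to (δQ/Q)²:
  (1·δy/y)² = (1×0.0746)² = 0.00556;  (1·δu/u)² = (1×0.0690)² = 0.00476;  (−½·δd/d)² = (-0.5×0.104)² = 0.00271;  (1·δr/r)² = (1×0.0259)² = 0.000670
δQ/Q = √(0.0137) = 0.117
Q = 44800, so δQ = 0.117 × 44800 = 5240.

5240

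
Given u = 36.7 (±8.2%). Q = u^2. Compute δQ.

Relative error in a monomial: (δQ/Q)² = Σ (nᵢ · δxᵢ/xᵢ)².
  (2·δu/u)² = (2×0.0820)² = 0.0269
δQ/Q = √(0.0269) = 0.164
Q = 1350, so δQ = 0.164 × 1350 = 221.

221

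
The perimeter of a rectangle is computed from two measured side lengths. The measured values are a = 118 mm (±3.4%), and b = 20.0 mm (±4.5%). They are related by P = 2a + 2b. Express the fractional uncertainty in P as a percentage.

Each term contributes (cᵢ δxᵢ)² to (δP)²:
  (2·δa)² = 64.4;  (2·δb)² = 3.24
δP = √(67.6) = 8.22 mm
P = 276 mm, so δP/P = 8.22/276 = 0.0298.

2.98%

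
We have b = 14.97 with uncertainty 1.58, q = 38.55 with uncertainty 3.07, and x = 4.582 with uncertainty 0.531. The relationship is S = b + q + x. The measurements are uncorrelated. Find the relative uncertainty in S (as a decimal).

0.0601

Each term contributes (cᵢ δxᵢ)² to (δS)²:
  (δb)² = 2.50;  (δq)² = 9.42;  (δx)² = 0.282
δS = √(12.2) = 3.49
S = 58.10, so δS/S = 3.49/58.10 = 0.0601.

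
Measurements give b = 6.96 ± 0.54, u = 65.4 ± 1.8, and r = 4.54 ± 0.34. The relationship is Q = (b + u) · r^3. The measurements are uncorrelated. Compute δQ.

Let w = b + u = 72.4. δw = √(δb² + δu²) = √(0.292 + 3.24) = 1.88, so δw/w = 0.0260.
Q is then a monomial in w, r:
δQ/Q = √((δw/w)² + (3·δr/r)²) = √(0.000674 + 0.0505) = 0.226
Q = 6770, so δQ = 0.226 × 6770 = 1530.

1530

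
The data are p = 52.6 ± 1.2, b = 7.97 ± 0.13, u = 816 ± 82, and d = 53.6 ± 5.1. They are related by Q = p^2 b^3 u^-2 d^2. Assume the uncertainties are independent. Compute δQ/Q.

Since Q is a product/quotient, work with relative uncertainties:
  (2·δp/p)² = (2×0.0228)² = 0.00208;  (3·δb/b)² = (3×0.0163)² = 0.00239;  (-2·δu/u)² = (-2×0.100)² = 0.0404;  (2·δd/d)² = (2×0.0951)² = 0.0362
δQ/Q = √(0.0811) = 0.285

0.285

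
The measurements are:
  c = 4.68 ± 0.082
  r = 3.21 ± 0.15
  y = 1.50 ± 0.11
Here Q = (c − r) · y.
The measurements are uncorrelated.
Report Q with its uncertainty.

Let u = c − r = 1.47. δu = √(δc² + δr²) = √(0.00672 + 0.0225) = 0.171, so δu/u = 0.116.
Q is then a monomial in u, y:
δQ/Q = √((δu/u)² + (1·δy/y)²) = √(0.0135 + 0.00538) = 0.137
Q = 2.20, so δQ = 0.137 × 2.20 = 0.303.

2.20 ± 0.303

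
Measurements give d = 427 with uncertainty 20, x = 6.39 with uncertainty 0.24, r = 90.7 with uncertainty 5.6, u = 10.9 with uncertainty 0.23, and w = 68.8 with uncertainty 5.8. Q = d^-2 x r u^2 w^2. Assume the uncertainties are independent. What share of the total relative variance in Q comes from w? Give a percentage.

(δQ/Q)² = (-2·δd/d)² + (1·δx/x)² + (1·δr/r)² + (2·δu/u)² + (2·δw/w)²
  d term: (-2×0.0468)² = 0.00878
  x term: (1×0.0376)² = 0.00141
  r term: (1×0.0617)² = 0.00381
  u term: (2×0.0211)² = 0.00178
  w term: (2×0.0843)² = 0.0284
Total = 0.0442. Share from w = 0.0284/0.0442 = 0.643.

64.3%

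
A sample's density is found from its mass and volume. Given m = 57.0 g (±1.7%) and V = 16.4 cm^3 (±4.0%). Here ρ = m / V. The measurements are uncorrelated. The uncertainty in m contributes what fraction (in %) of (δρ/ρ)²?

15.3%

(δρ/ρ)² = (1·δm/m)² + (-1·δV/V)²
  m term: (1×0.0170)² = 0.000289
  V term: (-1×0.0400)² = 0.00160
Total = 0.00189. Share from m = 0.000289/0.00189 = 0.153.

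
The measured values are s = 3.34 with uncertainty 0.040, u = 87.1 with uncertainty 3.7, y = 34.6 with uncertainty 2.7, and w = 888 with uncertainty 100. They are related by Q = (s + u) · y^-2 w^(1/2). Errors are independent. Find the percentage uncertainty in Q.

Let h = s + u = 90.4. δh = √(δs² + δu²) = √(0.00160 + 13.7) = 3.70, so δh/h = 0.0409.
Q is then a monomial in h, y, w:
δQ/Q = √((δh/h)² + (-2·δy/y)² + (½·δw/w)²) = √(0.00167 + 0.0244 + 0.00317) = 0.171

17.1%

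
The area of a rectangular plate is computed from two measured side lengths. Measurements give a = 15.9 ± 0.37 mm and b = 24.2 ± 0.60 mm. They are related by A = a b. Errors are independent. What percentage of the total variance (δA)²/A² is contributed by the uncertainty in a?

46.8%

(δA/A)² = (1·δa/a)² + (1·δb/b)²
  a term: (1×0.0233)² = 0.000542
  b term: (1×0.0248)² = 0.000615
Total = 0.00116. Share from a = 0.000542/0.00116 = 0.468.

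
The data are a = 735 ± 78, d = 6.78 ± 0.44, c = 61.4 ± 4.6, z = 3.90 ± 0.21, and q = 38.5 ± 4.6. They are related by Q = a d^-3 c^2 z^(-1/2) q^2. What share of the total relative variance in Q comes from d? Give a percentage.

29.3%

(δQ/Q)² = (1·δa/a)² + (-3·δd/d)² + (2·δc/c)² + (−½·δz/z)² + (2·δq/q)²
  a term: (1×0.106)² = 0.0113
  d term: (-3×0.0649)² = 0.0379
  c term: (2×0.0749)² = 0.0225
  z term: (-0.5×0.0538)² = 0.000725
  q term: (2×0.119)² = 0.0571
Total = 0.129. Share from d = 0.0379/0.129 = 0.293.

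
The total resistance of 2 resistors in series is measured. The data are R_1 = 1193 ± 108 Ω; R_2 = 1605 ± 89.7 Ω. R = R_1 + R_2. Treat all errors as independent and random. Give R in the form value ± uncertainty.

Absolute uncertainties add in quadrature for a linear combination:
  (δR_1)² = 11700;  (δR_2)² = 8050
δR = √(19700) = 140 Ω
R = 2798 Ω.

2798 ± 140 Ω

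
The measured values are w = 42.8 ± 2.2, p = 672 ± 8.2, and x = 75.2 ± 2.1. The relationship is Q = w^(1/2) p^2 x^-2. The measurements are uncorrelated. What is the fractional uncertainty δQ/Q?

0.0661

Products/powers → add relative errors in quadrature, weighted by exponent:
  (½·δw/w)² = (0.5×0.0514)² = 0.000661;  (2·δp/p)² = (2×0.0122)² = 0.000596;  (-2·δx/x)² = (-2×0.0279)² = 0.00312
δQ/Q = √(0.00438) = 0.0661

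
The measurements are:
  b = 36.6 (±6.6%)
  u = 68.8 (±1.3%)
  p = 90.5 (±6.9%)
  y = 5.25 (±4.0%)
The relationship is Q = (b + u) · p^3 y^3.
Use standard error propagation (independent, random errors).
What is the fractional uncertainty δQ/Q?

0.241

Let w = b + u = 105. δw = √(δb² + δu²) = √(5.84 + 0.800) = 2.58, so δw/w = 0.0244.
Q is then a monomial in w, p, y:
δQ/Q = √((δw/w)² + (3·δp/p)² + (3·δy/y)²) = √(0.000597 + 0.0428 + 0.0144) = 0.241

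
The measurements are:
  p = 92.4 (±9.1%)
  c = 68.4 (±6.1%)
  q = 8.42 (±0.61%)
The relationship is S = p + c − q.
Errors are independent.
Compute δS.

Each term contributes (cᵢ δxᵢ)² to (δS)²:
  (δp)² = 70.7;  (δc)² = 17.4;  (δq)² = 0.00264
δS = √(88.1) = 9.39

9.39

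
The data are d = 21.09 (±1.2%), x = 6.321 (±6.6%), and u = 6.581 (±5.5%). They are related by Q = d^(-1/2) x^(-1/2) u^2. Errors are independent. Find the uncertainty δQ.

Q is a product of powers, so relative uncertainties combine in quadrature:
  (−½·δd/d)² = (-0.5×0.0120)² = 3.6e-05;  (−½·δx/x)² = (-0.5×0.0660)² = 0.00109;  (2·δu/u)² = (2×0.0550)² = 0.0121
δQ/Q = √(0.0132) = 0.115
Q = 3.751, so δQ = 0.115 × 3.751 = 0.431.

0.431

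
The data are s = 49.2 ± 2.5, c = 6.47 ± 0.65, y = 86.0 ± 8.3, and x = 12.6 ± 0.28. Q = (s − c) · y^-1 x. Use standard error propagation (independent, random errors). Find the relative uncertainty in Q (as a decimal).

Let u = s − c = 42.7. δu = √(δs² + δc²) = √(6.25 + 0.423) = 2.58, so δu/u = 0.0605.
Q is then a monomial in u, y, x:
δQ/Q = √((δu/u)² + (-1·δy/y)² + (1·δx/x)²) = √(0.00365 + 0.00931 + 0.000494) = 0.116

0.116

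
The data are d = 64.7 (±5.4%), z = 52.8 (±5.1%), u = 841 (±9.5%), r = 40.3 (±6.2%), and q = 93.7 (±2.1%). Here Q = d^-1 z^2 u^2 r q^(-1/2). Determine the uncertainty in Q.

2.93e+07

Each factor contributes (exponent × relative error)² to (δQ/Q)²:
  (-1·δd/d)² = (-1×0.0540)² = 0.00292;  (2·δz/z)² = (2×0.0510)² = 0.0104;  (2·δu/u)² = (2×0.0950)² = 0.0361;  (1·δr/r)² = (1×0.0620)² = 0.00384;  (−½·δq/q)² = (-0.5×0.0210)² = 0.000110
δQ/Q = √(0.0534) = 0.231
Q = 1.27e+08, so δQ = 0.231 × 1.27e+08 = 2.93e+07.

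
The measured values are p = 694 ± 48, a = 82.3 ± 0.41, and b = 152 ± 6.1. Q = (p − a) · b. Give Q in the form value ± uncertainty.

93000 ± 8200

Let u = p − a = 612. δu = √(δp² + δa²) = √(2300 + 0.168) = 48.0, so δu/u = 0.0785.
Q is then a monomial in u, b:
δQ/Q = √((δu/u)² + (1·δb/b)²) = √(0.00616 + 0.00161) = 0.0881
Q = 93000, so δQ = 0.0881 × 93000 = 8200.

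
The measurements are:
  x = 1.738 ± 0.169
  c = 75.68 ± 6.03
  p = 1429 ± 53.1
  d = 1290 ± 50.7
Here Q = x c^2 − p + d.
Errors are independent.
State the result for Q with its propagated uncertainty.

9815 ± 1860

Let w = x·c^2 = 9954. δw/w = √((1·δx/x)² + (2·δc/c)²) = √(0.00946 + 0.0254) = 0.187, so δw = 1860.
Q = w − p + d: δQ = √(δw² + δp² + δd²) = √(3.45e+06 + 2820 + 2570) = 1860
Q = 9815.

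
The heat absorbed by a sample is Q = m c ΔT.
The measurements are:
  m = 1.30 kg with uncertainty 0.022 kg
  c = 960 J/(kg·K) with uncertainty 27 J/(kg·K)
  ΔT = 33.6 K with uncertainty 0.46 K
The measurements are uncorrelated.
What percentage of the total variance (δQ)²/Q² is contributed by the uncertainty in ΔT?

14.8%

(δQ/Q)² = (1·δm/m)² + (1·δc/c)² + (1·δΔT/ΔT)²
  m term: (1×0.0169)² = 0.000286
  c term: (1×0.0281)² = 0.000791
  ΔT term: (1×0.0137)² = 0.000187
Total = 0.00126. Share from ΔT = 0.000187/0.00126 = 0.148.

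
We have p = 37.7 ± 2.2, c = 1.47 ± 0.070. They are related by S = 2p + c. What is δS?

For a sum/difference, combine absolute errors in quadrature:
  (2·δp)² = 19.4;  (δc)² = 0.00490
δS = √(19.4) = 4.40

4.40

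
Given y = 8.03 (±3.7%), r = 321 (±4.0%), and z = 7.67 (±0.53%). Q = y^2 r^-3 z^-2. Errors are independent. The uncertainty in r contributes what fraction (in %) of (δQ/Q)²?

72.0%

(δQ/Q)² = (2·δy/y)² + (-3·δr/r)² + (-2·δz/z)²
  y term: (2×0.0370)² = 0.00548
  r term: (-3×0.0400)² = 0.0144
  z term: (-2×0.00530)² = 0.000112
Total = 0.0200. Share from r = 0.0144/0.0200 = 0.720.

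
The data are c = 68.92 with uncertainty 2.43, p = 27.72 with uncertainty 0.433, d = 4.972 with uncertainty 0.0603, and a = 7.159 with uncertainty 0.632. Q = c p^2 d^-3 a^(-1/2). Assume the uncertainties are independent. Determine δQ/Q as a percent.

For a monomial Q ∝ c, p^2, d^-3, a^(-1/2), fractional errors add in quadrature:
  (1·δc/c)² = (1×0.0353)² = 0.00124;  (2·δp/p)² = (2×0.0156)² = 0.000976;  (-3·δd/d)² = (-3×0.0121)² = 0.00132;  (−½·δa/a)² = (-0.5×0.0883)² = 0.00195
δQ/Q = √(0.00549) = 0.0741

7.41%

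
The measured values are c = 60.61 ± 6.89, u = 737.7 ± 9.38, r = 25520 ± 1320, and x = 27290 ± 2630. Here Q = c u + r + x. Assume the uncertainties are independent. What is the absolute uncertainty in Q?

Let p = c·u = 44710. δp/p = √((1·δc/c)² + (1·δu/u)²) = √(0.0129 + 0.000162) = 0.114, so δp = 5110.
Q = p + r + x: δQ = √(δp² + δr² + δx²) = √(2.62e+07 + 1.74e+06 + 6.92e+06) = 5900

5900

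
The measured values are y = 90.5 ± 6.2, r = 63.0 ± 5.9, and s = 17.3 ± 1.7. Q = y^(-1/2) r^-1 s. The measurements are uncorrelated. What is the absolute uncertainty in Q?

0.00404

For a monomial Q ∝ y^(-1/2), r^-1, s, fractional errors add in quadrature:
  (−½·δy/y)² = (-0.5×0.0685)² = 0.00117;  (-1·δr/r)² = (-1×0.0937)² = 0.00877;  (1·δs/s)² = (1×0.0983)² = 0.00966
δQ/Q = √(0.0196) = 0.140
Q = 0.0289, so δQ = 0.140 × 0.0289 = 0.00404.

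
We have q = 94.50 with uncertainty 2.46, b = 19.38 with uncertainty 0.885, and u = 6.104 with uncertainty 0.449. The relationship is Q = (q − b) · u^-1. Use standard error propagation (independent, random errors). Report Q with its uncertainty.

12.31 ± 1.00

Let w = q − b = 75.12. δw = √(δq² + δb²) = √(6.05 + 0.783) = 2.61, so δw/w = 0.0348.
Q is then a monomial in w, u:
δQ/Q = √((δw/w)² + (-1·δu/u)²) = √(0.00121 + 0.00541) = 0.0814
Q = 12.31, so δQ = 0.0814 × 12.31 = 1.00.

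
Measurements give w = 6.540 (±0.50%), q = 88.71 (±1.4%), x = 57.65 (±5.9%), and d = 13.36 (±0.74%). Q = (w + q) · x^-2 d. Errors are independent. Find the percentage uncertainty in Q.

Let u = w + q = 95.25. δu = √(δw² + δq²) = √(0.00107 + 1.54) = 1.24, so δu/u = 0.0130.
Q is then a monomial in u, x, d:
δQ/Q = √((δu/u)² + (-2·δx/x)² + (1·δd/d)²) = √(0.000170 + 0.0139 + 5.48e-05) = 0.119

11.9%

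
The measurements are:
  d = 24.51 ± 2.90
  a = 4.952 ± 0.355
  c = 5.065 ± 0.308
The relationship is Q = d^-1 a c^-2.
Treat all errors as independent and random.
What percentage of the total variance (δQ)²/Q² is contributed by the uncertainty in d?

41.3%

(δQ/Q)² = (-1·δd/d)² + (1·δa/a)² + (-2·δc/c)²
  d term: (-1×0.118)² = 0.0140
  a term: (1×0.0717)² = 0.00514
  c term: (-2×0.0608)² = 0.0148
Total = 0.0339. Share from d = 0.0140/0.0339 = 0.413.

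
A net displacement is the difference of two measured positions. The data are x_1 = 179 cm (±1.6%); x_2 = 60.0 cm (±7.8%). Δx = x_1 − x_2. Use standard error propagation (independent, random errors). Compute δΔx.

5.49 cm

For a sum/difference, combine absolute errors in quadrature:
  (δx_1)² = 8.20;  (δx_2)² = 21.9
δΔx = √(30.1) = 5.49 cm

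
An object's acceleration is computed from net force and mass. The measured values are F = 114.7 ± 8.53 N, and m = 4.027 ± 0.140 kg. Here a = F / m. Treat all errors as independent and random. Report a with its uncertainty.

28.48 ± 2.34 m/s^2

For a monomial a ∝ F, m^-1, fractional errors add in quadrature:
  (1·δF/F)² = (1×0.0744)² = 0.00553;  (-1·δm/m)² = (-1×0.0348)² = 0.00121
δa/a = √(0.00674) = 0.0821
a = 28.48 m/s^2, so δa = 0.0821 × 28.48 = 2.34 m/s^2.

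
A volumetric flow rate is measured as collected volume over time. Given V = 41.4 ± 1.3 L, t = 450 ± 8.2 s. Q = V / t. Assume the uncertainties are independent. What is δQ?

Since Q is a product/quotient, work with relative uncertainties:
  (1·δV/V)² = (1×0.0314)² = 0.000986;  (-1·δt/t)² = (-1×0.0182)² = 0.000332
δQ/Q = √(0.00132) = 0.0363
Q = 0.0920 L/s, so δQ = 0.0363 × 0.0920 = 0.00334 L/s.

0.00334 L/s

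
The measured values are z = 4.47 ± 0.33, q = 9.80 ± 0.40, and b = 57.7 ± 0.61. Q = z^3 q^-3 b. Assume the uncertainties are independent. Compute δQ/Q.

Q is a product of powers, so relative uncertainties combine in quadrature:
  (3·δz/z)² = (3×0.0738)² = 0.0491;  (-3·δq/q)² = (-3×0.0408)² = 0.0150;  (1·δb/b)² = (1×0.0106)² = 0.000112
δQ/Q = √(0.0642) = 0.253

0.253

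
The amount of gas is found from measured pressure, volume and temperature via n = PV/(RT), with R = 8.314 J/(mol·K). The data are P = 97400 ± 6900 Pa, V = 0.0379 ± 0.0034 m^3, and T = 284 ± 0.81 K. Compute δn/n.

0.114

Relative error in a monomial: (δn/n)² = Σ (nᵢ · δxᵢ/xᵢ)².
  (1·δP/P)² = (1×0.0708)² = 0.00502;  (1·δV/V)² = (1×0.0897)² = 0.00805;  (-1·δT/T)² = (-1×0.00285)² = 8.13e-06
δn/n = √(0.0131) = 0.114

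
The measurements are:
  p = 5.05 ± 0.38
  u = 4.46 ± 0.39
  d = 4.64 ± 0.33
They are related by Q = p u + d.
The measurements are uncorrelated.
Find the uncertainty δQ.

Let w = p·u = 22.5. δw/w = √((1·δp/p)² + (1·δu/u)²) = √(0.00566 + 0.00765) = 0.115, so δw = 2.60.
Q = w + d: δQ = √(δw² + δd²) = √(6.75 + 0.109) = 2.62

2.62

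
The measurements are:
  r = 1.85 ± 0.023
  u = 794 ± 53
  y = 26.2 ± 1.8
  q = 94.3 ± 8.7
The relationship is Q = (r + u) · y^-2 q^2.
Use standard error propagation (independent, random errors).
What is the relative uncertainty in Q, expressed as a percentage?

Let w = r + u = 796. δw = √(δr² + δu²) = √(0.000529 + 2810) = 53.0, so δw/w = 0.0666.
Q is then a monomial in w, y, q:
δQ/Q = √((δw/w)² + (-2·δy/y)² + (2·δq/q)²) = √(0.00443 + 0.0189 + 0.0340) = 0.240

24.0%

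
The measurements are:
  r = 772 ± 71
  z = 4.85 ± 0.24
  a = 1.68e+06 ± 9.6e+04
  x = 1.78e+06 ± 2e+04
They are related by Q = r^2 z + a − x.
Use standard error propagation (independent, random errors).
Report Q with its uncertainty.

(2.79 ± 0.559) × 10^6

Let p = r^2·z = 2.89e+06. δp/p = √((2·δr/r)² + (1·δz/z)²) = √(0.0338 + 0.00245) = 0.190, so δp = 5.51e+05.
Q = p + a − x: δQ = √(δp² + δa² + δx²) = √(3.03e+11 + 9.22e+09 + 4e+08) = 5.59e+05
Q = 2.79e+06.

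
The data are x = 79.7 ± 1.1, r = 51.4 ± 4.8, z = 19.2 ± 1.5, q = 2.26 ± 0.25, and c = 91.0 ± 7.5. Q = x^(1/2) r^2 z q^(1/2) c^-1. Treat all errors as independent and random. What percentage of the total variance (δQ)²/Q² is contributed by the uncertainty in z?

12.0%

(δQ/Q)² = (½·δx/x)² + (2·δr/r)² + (1·δz/z)² + (½·δq/q)² + (-1·δc/c)²
  x term: (0.5×0.0138)² = 4.76e-05
  r term: (2×0.0934)² = 0.0349
  z term: (1×0.0781)² = 0.00610
  q term: (0.5×0.111)² = 0.00306
  c term: (-1×0.0824)² = 0.00679
Total = 0.0509. Share from z = 0.00610/0.0509 = 0.120.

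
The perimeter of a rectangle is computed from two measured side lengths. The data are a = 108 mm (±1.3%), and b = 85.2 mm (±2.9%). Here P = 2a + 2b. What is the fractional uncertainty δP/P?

Absolute uncertainties add in quadrature for a linear combination:
  (2·δa)² = 7.88;  (2·δb)² = 24.4
δP = √(32.3) = 5.68 mm
P = 386 mm, so δP/P = 5.68/386 = 0.0147.

0.0147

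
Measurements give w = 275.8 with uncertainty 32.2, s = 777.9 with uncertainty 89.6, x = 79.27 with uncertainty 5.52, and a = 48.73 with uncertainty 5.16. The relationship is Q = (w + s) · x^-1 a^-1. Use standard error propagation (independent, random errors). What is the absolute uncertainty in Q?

Let u = w + s = 1054. δu = √(δw² + δs²) = √(1040 + 8030) = 95.2, so δu/u = 0.0904.
Q is then a monomial in u, x, a:
δQ/Q = √((δu/u)² + (-1·δx/x)² + (-1·δa/a)²) = √(0.00816 + 0.00485 + 0.0112) = 0.156
Q = 0.2728, so δQ = 0.156 × 0.2728 = 0.0425.

0.0425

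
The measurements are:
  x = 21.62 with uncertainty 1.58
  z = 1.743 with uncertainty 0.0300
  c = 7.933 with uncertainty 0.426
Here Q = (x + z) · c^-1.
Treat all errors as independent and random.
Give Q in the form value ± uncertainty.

2.945 ± 0.254

Let u = x + z = 23.36. δu = √(δx² + δz²) = √(2.50 + 0.000900) = 1.58, so δu/u = 0.0676.
Q is then a monomial in u, c:
δQ/Q = √((δu/u)² + (-1·δc/c)²) = √(0.00458 + 0.00288) = 0.0864
Q = 2.945, so δQ = 0.0864 × 2.945 = 0.254.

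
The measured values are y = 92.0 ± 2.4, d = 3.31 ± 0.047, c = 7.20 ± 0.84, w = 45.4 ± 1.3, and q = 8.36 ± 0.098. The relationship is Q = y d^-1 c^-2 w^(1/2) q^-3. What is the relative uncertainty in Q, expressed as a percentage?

23.8%

Relative error in a monomial: (δQ/Q)² = Σ (nᵢ · δxᵢ/xᵢ)².
  (1·δy/y)² = (1×0.0261)² = 0.000681;  (-1·δd/d)² = (-1×0.0142)² = 0.000202;  (-2·δc/c)² = (-2×0.117)² = 0.0544;  (½·δw/w)² = (0.5×0.0286)² = 0.000205;  (-3·δq/q)² = (-3×0.0117)² = 0.00124
δQ/Q = √(0.0568) = 0.238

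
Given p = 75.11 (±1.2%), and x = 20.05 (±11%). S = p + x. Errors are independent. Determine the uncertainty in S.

For a sum/difference, combine absolute errors in quadrature:
  (δp)² = 0.812;  (δx)² = 4.86
δS = √(5.68) = 2.38

2.38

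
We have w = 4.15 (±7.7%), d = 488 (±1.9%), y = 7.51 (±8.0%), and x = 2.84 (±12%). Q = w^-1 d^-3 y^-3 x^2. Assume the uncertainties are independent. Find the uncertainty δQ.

Q is a product of powers, so relative uncertainties combine in quadrature:
  (-1·δw/w)² = (-1×0.0770)² = 0.00593;  (-3·δd/d)² = (-3×0.0190)² = 0.00325;  (-3·δy/y)² = (-3×0.0800)² = 0.0576;  (2·δx/x)² = (2×0.120)² = 0.0576
δQ/Q = √(0.124) = 0.353
Q = 3.95e-11, so δQ = 0.353 × 3.95e-11 = 1.39e-11.

1.39e-11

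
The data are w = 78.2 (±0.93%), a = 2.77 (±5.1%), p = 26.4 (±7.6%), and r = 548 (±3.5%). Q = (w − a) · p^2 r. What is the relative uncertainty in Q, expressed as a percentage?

15.6%

Let u = w − a = 75.4. δu = √(δw² + δa²) = √(0.529 + 0.0200) = 0.741, so δu/u = 0.00982.
Q is then a monomial in u, p, r:
δQ/Q = √((δu/u)² + (2·δp/p)² + (1·δr/r)²) = √(9.65e-05 + 0.0231 + 0.00123) = 0.156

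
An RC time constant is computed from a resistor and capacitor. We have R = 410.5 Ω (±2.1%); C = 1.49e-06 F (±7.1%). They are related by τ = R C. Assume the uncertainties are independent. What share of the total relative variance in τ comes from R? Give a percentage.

(δτ/τ)² = (1·δR/R)² + (1·δC/C)²
  R term: (1×0.0210)² = 0.000441
  C term: (1×0.0710)² = 0.00504
Total = 0.00548. Share from R = 0.000441/0.00548 = 0.0804.

8.04%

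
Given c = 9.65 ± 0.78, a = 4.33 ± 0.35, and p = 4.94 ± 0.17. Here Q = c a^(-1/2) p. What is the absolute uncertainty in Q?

2.22

Since Q is a product/quotient, work with relative uncertainties:
  (1·δc/c)² = (1×0.0808)² = 0.00653;  (−½·δa/a)² = (-0.5×0.0808)² = 0.00163;  (1·δp/p)² = (1×0.0344)² = 0.00118
δQ/Q = √(0.00935) = 0.0967
Q = 22.9, so δQ = 0.0967 × 22.9 = 2.22.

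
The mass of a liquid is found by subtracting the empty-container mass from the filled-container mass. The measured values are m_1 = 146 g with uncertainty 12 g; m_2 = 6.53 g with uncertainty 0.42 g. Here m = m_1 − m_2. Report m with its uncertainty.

139 ± 12.0 g

Sums and differences: (δm)² = Σ (cᵢ δxᵢ)².
  (δm_1)² = 144;  (δm_2)² = 0.176
δm = √(144) = 12.0 g
m = 139 g.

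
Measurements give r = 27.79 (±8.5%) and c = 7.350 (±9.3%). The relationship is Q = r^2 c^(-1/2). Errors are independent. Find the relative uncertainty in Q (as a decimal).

For a monomial Q ∝ r^2, c^(-1/2), fractional errors add in quadrature:
  (2·δr/r)² = (2×0.0850)² = 0.0289;  (−½·δc/c)² = (-0.5×0.0930)² = 0.00216
δQ/Q = √(0.0311) = 0.176

0.176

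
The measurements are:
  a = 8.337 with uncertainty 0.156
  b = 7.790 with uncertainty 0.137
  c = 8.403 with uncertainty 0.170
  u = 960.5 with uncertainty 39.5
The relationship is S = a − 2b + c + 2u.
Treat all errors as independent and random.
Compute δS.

79.0

Sums and differences: (δS)² = Σ (cᵢ δxᵢ)².
  (δa)² = 0.0243;  (2·δb)² = 0.0751;  (δc)² = 0.0289;  (2·δu)² = 6240
δS = √(6240) = 79.0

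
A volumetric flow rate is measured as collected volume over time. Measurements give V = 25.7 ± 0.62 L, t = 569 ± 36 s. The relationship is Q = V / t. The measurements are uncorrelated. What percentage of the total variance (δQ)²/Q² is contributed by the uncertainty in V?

12.7%

(δQ/Q)² = (1·δV/V)² + (-1·δt/t)²
  V term: (1×0.0241)² = 0.000582
  t term: (-1×0.0633)² = 0.00400
Total = 0.00458. Share from V = 0.000582/0.00458 = 0.127.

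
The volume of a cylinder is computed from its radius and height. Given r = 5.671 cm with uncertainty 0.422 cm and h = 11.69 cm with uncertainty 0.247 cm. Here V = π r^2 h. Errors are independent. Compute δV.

For a monomial V ∝ r^2, h, fractional errors add in quadrature:
  (2·δr/r)² = (2×0.0744)² = 0.0221;  (1·δh/h)² = (1×0.0211)² = 0.000446
δV/V = √(0.0226) = 0.150
V = 1181 cm^3, so δV = 0.150 × 1181 = 178 cm^3.

178 cm^3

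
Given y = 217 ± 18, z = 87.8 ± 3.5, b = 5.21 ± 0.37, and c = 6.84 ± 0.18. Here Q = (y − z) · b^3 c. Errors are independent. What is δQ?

32200

Let u = y − z = 129. δu = √(δy² + δz²) = √(324 + 12.2) = 18.3, so δu/u = 0.142.
Q is then a monomial in u, b, c:
δQ/Q = √((δu/u)² + (3·δb/b)² + (1·δc/c)²) = √(0.0201 + 0.0454 + 0.000693) = 0.257
Q = 1.25e+05, so δQ = 0.257 × 1.25e+05 = 32200.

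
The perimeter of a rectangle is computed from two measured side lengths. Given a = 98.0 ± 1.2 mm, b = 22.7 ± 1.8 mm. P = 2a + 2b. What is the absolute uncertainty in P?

4.33 mm

Absolute uncertainties add in quadrature for a linear combination:
  (2·δa)² = 5.76;  (2·δb)² = 13.0
δP = √(18.7) = 4.33 mm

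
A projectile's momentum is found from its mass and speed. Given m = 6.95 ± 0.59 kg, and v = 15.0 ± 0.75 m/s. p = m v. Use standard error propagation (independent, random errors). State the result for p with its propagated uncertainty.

104 ± 10.3 kg·m/s

Relative error in a monomial: (δp/p)² = Σ (nᵢ · δxᵢ/xᵢ)².
  (1·δm/m)² = (1×0.0849)² = 0.00721;  (1·δv/v)² = (1×0.0500)² = 0.00250
δp/p = √(0.00971) = 0.0985
p = 104 kg·m/s, so δp = 0.0985 × 104 = 10.3 kg·m/s.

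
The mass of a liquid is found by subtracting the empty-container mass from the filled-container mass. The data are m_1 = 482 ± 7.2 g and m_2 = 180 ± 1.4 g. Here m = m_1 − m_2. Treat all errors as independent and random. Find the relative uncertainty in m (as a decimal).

0.0243

Absolute uncertainties add in quadrature for a linear combination:
  (δm_1)² = 51.8;  (δm_2)² = 1.96
δm = √(53.8) = 7.33 g
m = 302 g, so δm/m = 7.33/302 = 0.0243.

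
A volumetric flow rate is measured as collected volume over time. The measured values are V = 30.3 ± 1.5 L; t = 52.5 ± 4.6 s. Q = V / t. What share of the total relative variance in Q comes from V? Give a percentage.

(δQ/Q)² = (1·δV/V)² + (-1·δt/t)²
  V term: (1×0.0495)² = 0.00245
  t term: (-1×0.0876)² = 0.00768
Total = 0.0101. Share from V = 0.00245/0.0101 = 0.242.

24.2%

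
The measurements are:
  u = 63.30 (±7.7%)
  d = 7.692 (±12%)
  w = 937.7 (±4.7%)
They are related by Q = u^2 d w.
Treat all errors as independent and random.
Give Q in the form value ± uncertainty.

(2.890 ± 0.580) × 10^7

Since Q is a product/quotient, work with relative uncertainties:
  (2·δu/u)² = (2×0.0770)² = 0.0237;  (1·δd/d)² = (1×0.120)² = 0.0144;  (1·δw/w)² = (1×0.0470)² = 0.00221
δQ/Q = √(0.0403) = 0.201
Q = 2.89e+07, so δQ = 0.201 × 2.89e+07 = 5.8e+06.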